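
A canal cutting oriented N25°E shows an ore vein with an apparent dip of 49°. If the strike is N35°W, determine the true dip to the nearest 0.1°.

The section is 60° from the strike.
tan(true dip) = tan 49° / sin 60° = 1.3283
true dip = arctan 1.3283 = 53.03°

53.0°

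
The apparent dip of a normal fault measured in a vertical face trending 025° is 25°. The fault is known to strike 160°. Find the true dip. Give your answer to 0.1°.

β = acute angle between strike 160° and section 025° = 45°.
tan(true dip) = tan 25° / sin 45° = 0.6595
true dip = arctan 0.6595 = 33.40°

33.4°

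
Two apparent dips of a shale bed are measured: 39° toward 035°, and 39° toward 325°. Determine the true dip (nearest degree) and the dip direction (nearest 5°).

true dip 45°, dip direction 000°

Represent each trace as a vector plunging at its apparent dip toward its trend (east-north-up frame): v₁ = (0.446, 0.637, -0.629), v₂ = (-0.446, 0.637, -0.629).
The plane normal is n = v₁ × v₂ ∝ (-0.000, 0.561, 0.568).
True dip = arccos(n_z / |n|) = arccos(0.7112) = 44.7°.
Dip direction = atan2(-0.000, 0.561) = 360° (azimuth of n's horizontal projection).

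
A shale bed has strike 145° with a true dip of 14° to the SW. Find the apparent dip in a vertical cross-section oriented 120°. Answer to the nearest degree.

The section lies 25° from the strike.
tan α = tan 14° × sin 25° = 0.2493 × 0.4226 = 0.1054
apparent dip = arctan 0.1054 = 6.02°

6°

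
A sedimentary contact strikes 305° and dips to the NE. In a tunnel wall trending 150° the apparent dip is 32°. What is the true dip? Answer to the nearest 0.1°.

The section is 25° from the strike.
tan δ = tan α / sin β = tan 32° / sin 25° = 0.6249 / 0.4226 = 1.4786
δ = arctan(1.4786) = 55.93°

55.9°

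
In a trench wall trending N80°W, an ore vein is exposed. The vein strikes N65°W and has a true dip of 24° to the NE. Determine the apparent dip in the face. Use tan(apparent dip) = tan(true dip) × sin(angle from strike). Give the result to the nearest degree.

The section lies 15° from the strike.
tan(apparent dip) = tan 24° · sin 15° = 0.1152
apparent dip = arctan 0.1152 = 6.57°

7°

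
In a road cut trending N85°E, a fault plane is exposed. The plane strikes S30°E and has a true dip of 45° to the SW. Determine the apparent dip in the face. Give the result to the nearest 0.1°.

42.2°

The strike is S30°E and the section trends N85°E; the acute angle between them is β = 65°.
tan α = tan 45° × sin 65° = 1.0000 × 0.9063 = 0.9063
apparent dip = arctan 0.9063 = 42.19°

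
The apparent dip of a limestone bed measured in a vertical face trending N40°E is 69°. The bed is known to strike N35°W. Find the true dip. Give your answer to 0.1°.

69.7°

The section is 75° from the strike.
tan δ = tan α / sin β = tan 69° / sin 75° = 2.6051 / 0.9659 = 2.6970
δ = arctan(2.6970) = 69.66°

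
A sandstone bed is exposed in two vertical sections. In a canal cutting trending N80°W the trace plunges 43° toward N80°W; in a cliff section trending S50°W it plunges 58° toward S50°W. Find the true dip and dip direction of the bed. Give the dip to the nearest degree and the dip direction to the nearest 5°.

Represent each trace as a vector plunging at its apparent dip toward its trend (east-north-up frame): v₁ = (-0.720, 0.127, -0.682), v₂ = (-0.406, -0.341, -0.848).
Cross product v₁ × v₂ gives the pole to the plane: n ∝ (-0.340, -0.334, 0.297).
Dip δ = arctan(|n_h|/n_z) = arctan(0.477/0.297) = 58.1°.
The horizontal component of n points toward azimuth atan2(n_x, n_y) = 226°, the dip direction.

true dip 58°, dip direction 225°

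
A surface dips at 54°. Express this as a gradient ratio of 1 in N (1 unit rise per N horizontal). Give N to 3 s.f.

1 in 0.727

1 : N means tan θ = 1/N, so N = 1/tan 54° = 1/1.3764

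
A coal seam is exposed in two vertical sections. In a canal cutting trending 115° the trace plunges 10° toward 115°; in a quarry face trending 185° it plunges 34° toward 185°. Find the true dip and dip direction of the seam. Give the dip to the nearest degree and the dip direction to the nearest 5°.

Each apparent-dip line lies in the plane. As unit vectors (x east, y north, z up), v₁ plunges 10°→115° and v₂ plunges 34°→185°.
The plane normal is n = v₁ × v₂ ∝ (-0.089, -0.512, 0.767).
True dip = arccos(n_z / |n|) = arccos(0.8281) = 34.1°.
The horizontal component of n points toward azimuth atan2(n_x, n_y) = 190°, the dip direction.

true dip 34°, dip direction 190°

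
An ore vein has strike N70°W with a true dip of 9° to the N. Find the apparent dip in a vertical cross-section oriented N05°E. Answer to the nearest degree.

Angle between strike (N70°W) and section (N05°E): β = 75°.
tan(apparent dip) = tan 9° · sin 75° = 0.1530
apparent dip = arctan 0.1530 = 8.70°

9°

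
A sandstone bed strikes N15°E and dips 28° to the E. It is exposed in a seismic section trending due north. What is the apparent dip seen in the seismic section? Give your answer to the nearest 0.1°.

Angle between strike (N15°E) and section (due north): β = 15°.
tan(apparent dip) = tan 28° · sin 15° = 0.1376
apparent dip = arctan 0.1376 = 7.84°

7.8°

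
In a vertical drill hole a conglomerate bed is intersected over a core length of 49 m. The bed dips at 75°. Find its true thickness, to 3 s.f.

12.7 m

True thickness t = h · cos(dip) = 49 × cos 75°
t = 49 × 0.2588 = 12.682 m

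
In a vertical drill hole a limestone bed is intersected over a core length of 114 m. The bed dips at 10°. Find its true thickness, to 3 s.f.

True thickness t = h · cos(dip) = 114 × cos 10°
t = 114 × 0.9848 = 112.268 m

112 m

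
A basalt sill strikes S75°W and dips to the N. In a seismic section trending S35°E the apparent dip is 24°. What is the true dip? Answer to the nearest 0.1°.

25.4°

β = acute angle between strike S75°W and section S35°E = 70°.
tan δ = tan α / sin β = tan 24° / sin 70° = 0.4452 / 0.9397 = 0.4738
true dip = arctan 0.4738 = 25.35°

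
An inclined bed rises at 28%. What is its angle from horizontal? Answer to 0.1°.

15.6°

tan θ = 28/100 = 0.2800
θ = arctan(0.2800) = 15.64°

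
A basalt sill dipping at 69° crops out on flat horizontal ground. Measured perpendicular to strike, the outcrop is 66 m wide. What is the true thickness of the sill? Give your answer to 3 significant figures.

True thickness t = w · sin(dip) = 66 × sin 69°
t = 66 × 0.9336 = 61.616 m

61.6 m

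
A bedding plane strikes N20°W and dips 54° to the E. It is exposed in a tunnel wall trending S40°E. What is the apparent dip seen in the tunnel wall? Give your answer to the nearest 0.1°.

25.2°

Angle between strike (N20°W) and section (S40°E): β = 20°.
tan α = tan 54° × sin 20° = 1.3764 × 0.3420 = 0.4708
α = arctan(0.4708) = 25.21°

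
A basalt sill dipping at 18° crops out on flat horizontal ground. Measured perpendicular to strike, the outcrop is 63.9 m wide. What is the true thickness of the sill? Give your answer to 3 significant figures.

True thickness t = w · sin(dip) = 63.9 × sin 18°
t = 63.9 × 0.3090 = 19.746 m

19.7 m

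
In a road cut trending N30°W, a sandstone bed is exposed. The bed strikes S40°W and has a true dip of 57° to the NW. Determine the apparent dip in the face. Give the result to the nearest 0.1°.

Angle between strike (S40°W) and section (N30°W): β = 70°.
tan(apparent dip) = tan 57° · sin 70° = 1.4470
α = arctan(1.4470) = 55.35°

55.4°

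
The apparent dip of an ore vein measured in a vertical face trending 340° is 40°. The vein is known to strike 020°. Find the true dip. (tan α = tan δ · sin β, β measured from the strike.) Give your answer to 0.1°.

The section is 40° from the strike.
tan(true dip) = tan 40° / sin 40° = 1.3054
true dip = arctan 1.3054 = 52.55°

52.5°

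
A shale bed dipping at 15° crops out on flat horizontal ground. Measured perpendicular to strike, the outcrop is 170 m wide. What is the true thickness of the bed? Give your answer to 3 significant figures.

44.0 m

True thickness t = w · sin(dip) = 170 × sin 15°
t = 170 × 0.2588 = 43.999 m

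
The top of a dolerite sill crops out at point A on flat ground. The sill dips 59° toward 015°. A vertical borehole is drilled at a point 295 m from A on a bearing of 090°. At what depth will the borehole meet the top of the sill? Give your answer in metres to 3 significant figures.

The hole lies 75° from the dip direction, so the down-dip offset is 295 × cos 75° = 76.35 m.
Depth = down-dip offset × tan(dip) = 76.35 × tan 59° = 76.35 × 1.6643
Depth = 127.07 m

127 m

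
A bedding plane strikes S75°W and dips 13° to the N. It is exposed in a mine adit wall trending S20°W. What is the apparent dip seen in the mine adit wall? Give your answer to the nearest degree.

11°

The section lies 55° from the strike.
tan(apparent dip) = tan 13° · sin 55° = 0.1891
α = arctan(0.1891) = 10.71°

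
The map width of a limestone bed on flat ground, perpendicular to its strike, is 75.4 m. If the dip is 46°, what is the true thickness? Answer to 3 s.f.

54.2 m

True thickness t = w · sin(dip) = 75.4 × sin 46°
t = 75.4 × 0.7193 = 54.238 m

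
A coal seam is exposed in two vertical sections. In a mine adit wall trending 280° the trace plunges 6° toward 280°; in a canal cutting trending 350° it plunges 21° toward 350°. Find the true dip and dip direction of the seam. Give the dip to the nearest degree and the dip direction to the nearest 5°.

Each apparent-dip line lies in the plane. As unit vectors (x east, y north, z up), v₁ plunges 6°→280° and v₂ plunges 21°→350°.
The plane normal is n = v₁ × v₂ ∝ (-0.034, 0.334, 0.872).
True dip = arccos(n_z / |n|) = arccos(0.9333) = 21.1°.
Dip direction = azimuth of (n_x, n_y) = atan2(-0.034, 0.334) = 354°.

true dip 21°, dip direction 355°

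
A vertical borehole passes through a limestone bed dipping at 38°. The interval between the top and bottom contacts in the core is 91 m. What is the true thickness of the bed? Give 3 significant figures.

71.7 m

True thickness t = h · cos(dip) = 91 × cos 38°
t = 91 × 0.7880 = 71.709 m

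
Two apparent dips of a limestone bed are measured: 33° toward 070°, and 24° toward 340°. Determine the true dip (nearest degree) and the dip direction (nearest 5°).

The two traces are lines in the plane: v₁ = (sin 70°·cos 33°, cos 70°·cos 33°, −sin 33°), v₂ = (sin 340°·cos 24°, cos 340°·cos 24°, −sin 24°).
Cross product v₁ × v₂ gives the pole to the plane: n ∝ (0.351, 0.491, 0.766).
True dip = arccos(n_z / |n|) = arccos(0.7857) = 38.2°.
Dip direction = azimuth of (n_x, n_y) = atan2(0.351, 0.491) = 36°.

true dip 38°, dip direction 035°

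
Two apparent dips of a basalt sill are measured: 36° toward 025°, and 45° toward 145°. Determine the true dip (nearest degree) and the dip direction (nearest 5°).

Each apparent-dip line lies in the plane. As unit vectors (x east, y north, z up), v₁ plunges 36°→025° and v₂ plunges 45°→145°.
The plane normal is n = v₁ × v₂ ∝ (0.859, -0.003, 0.495).
Dip δ = arctan(|n_h|/n_z) = arctan(0.859/0.495) = 60.0°.
Dip direction = azimuth of (n_x, n_y) = atan2(0.859, -0.003) = 90°.

true dip 60°, dip direction 090°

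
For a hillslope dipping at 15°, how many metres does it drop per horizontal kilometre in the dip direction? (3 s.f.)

drop per km = 1000 × tan 15° = 1000 × 0.2679

268 m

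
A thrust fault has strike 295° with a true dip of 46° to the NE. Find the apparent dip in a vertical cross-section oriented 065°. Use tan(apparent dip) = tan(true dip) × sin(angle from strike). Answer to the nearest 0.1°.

38.4°

The strike is 295° and the section trends 065°; the acute angle between them is β = 50°.
tan α = tan 46° × sin 50° = 1.0355 × 0.7660 = 0.7933
α = arctan(0.7933) = 38.42°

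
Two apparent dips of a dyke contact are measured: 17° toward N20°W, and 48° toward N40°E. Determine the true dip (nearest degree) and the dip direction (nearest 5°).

true dip 49°, dip direction 055°

The two traces are lines in the plane: v₁ = (sin 340°·cos 17°, cos 340°·cos 17°, −sin 17°), v₂ = (sin 40°·cos 48°, cos 40°·cos 48°, −sin 48°).
Cross product v₁ × v₂ gives the pole to the plane: n ∝ (0.518, 0.369, 0.554).
True dip = arccos(n_z / |n|) = arccos(0.6570) = 48.9°.
Dip direction = atan2(0.518, 0.369) = 55° (azimuth of n's horizontal projection).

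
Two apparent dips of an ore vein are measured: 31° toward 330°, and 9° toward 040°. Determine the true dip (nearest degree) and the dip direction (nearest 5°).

Represent each trace as a vector plunging at its apparent dip toward its trend (east-north-up frame): v₁ = (-0.429, 0.742, -0.515), v₂ = (0.635, 0.757, -0.156).
The plane normal is n = v₁ × v₂ ∝ (-0.274, 0.394, 0.796).
Dip δ = arctan(|n_h|/n_z) = arctan(0.480/0.796) = 31.1°.
Dip direction = azimuth of (n_x, n_y) = atan2(-0.274, 0.394) = 325°.

true dip 31°, dip direction 325°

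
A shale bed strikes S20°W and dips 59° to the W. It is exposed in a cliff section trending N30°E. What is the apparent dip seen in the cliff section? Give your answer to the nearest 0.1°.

16.1°

The section lies 10° from the strike.
tan(apparent dip) = tan 59° · sin 10° = 0.2890
α = arctan(0.2890) = 16.12°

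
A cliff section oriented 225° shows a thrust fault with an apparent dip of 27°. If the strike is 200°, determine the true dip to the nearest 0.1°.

50.3°

The section is 25° from the strike.
tan δ = tan α / sin β = tan 27° / sin 25° = 0.5095 / 0.4226 = 1.2056
true dip = arctan 1.2056 = 50.33°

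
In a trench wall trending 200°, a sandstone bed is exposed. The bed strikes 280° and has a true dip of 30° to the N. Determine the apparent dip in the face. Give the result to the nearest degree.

30°

Angle between strike (280°) and section (200°): β = 80°.
tan α = tan 30° × sin 80° = 0.5774 × 0.9848 = 0.5686
apparent dip = arctan 0.5686 = 29.62°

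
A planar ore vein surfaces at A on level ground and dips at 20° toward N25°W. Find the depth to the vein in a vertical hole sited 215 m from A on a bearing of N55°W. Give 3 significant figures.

67.8 m

The hole lies 30° from the dip direction, so the down-dip offset is 215 × cos 30° = 186.20 m.
Depth = down-dip offset × tan(dip) = 186.20 × tan 20° = 186.20 × 0.3640
Depth = 67.77 m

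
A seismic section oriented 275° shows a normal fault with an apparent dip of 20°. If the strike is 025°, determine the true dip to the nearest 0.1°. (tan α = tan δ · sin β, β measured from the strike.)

21.2°

β = acute angle between strike 025° and section 275° = 70°.
tan(true dip) = tan 20° / sin 70° = 0.3873
true dip = arctan 0.3873 = 21.17°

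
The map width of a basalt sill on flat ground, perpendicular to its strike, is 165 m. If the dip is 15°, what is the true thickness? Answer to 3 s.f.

42.7 m

True thickness t = w · sin(dip) = 165 × sin 15°
t = 165 × 0.2588 = 42.705 m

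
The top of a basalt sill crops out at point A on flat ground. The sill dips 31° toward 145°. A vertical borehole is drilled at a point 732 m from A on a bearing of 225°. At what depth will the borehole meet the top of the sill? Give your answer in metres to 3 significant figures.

76.4 m

The hole lies 80° from the dip direction, so the down-dip offset is 732 × cos 80° = 127.11 m.
Depth = down-dip offset × tan(dip) = 127.11 × tan 31° = 127.11 × 0.6009
Depth = 76.38 m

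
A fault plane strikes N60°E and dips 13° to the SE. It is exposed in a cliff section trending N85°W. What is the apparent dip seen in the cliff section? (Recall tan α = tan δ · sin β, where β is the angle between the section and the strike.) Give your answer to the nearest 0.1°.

The strike is N60°E and the section trends N85°W; the acute angle between them is β = 35°.
tan(apparent dip) = tan 13° · sin 35° = 0.1324
α = arctan(0.1324) = 7.54°

7.5°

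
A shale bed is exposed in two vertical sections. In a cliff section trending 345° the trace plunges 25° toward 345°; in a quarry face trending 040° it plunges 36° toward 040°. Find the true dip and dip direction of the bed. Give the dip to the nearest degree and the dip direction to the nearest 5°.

Each apparent-dip line lies in the plane. As unit vectors (x east, y north, z up), v₁ plunges 25°→345° and v₂ plunges 36°→040°.
n = v₁ × v₂ = (0.253, 0.358, 0.601) (taken with n_z > 0).
Dip δ = arctan(|n_h|/n_z) = arctan(0.438/0.601) = 36.1°.
Dip direction = atan2(0.253, 0.358) = 35° (azimuth of n's horizontal projection).

true dip 36°, dip direction 035°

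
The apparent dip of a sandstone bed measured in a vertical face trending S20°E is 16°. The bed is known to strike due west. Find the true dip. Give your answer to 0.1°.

17.0°

The section is 70° from the strike.
tan(true dip) = tan 16° / sin 70° = 0.3051
true dip = arctan 0.3051 = 16.97°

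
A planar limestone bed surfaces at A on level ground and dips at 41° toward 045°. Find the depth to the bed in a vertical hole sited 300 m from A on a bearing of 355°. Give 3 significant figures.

The hole lies 50° from the dip direction, so the down-dip offset is 300 × cos 50° = 192.84 m.
Depth = down-dip offset × tan(dip) = 192.84 × tan 41° = 192.84 × 0.8693
Depth = 167.63 m

168 m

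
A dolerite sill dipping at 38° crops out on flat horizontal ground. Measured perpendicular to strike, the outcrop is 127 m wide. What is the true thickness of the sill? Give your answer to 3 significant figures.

78.2 m

True thickness t = w · sin(dip) = 127 × sin 38°
t = 127 × 0.6157 = 78.189 m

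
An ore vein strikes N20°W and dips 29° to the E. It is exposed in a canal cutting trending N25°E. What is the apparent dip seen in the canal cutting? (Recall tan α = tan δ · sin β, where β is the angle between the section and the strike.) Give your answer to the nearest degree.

The section lies 45° from the strike.
tan(apparent dip) = tan 29° · sin 45° = 0.3920
α = arctan(0.3920) = 21.40°

21°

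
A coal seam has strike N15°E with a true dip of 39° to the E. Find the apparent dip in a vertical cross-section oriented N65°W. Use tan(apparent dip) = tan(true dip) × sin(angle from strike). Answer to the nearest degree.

The strike is N15°E and the section trends N65°W; the acute angle between them is β = 80°.
tan(apparent dip) = tan 39° · sin 80° = 0.7975
apparent dip = arctan 0.7975 = 38.57°

39°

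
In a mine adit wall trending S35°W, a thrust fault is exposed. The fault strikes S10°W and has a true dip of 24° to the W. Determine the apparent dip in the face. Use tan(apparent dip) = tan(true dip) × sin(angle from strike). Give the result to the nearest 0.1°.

10.7°

The strike is S10°W and the section trends S35°W; the acute angle between them is β = 25°.
tan α = tan 24° × sin 25° = 0.4452 × 0.4226 = 0.1882
α = arctan(0.1882) = 10.66°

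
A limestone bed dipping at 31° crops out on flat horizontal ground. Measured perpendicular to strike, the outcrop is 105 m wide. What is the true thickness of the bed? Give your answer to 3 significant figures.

True thickness t = w · sin(dip) = 105 × sin 31°
t = 105 × 0.5150 = 54.079 m

54.1 m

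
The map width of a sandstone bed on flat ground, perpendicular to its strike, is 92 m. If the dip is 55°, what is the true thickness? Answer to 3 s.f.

True thickness t = w · sin(dip) = 92 × sin 55°
t = 92 × 0.8192 = 75.362 m

75.4 m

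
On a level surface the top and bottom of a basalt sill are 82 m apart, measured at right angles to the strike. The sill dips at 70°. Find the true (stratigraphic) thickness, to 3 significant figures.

True thickness t = w · sin(dip) = 82 × sin 70°
t = 82 × 0.9397 = 77.055 m

77.1 m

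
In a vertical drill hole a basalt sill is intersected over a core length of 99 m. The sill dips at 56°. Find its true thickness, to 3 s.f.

True thickness t = h · cos(dip) = 99 × cos 56°
t = 99 × 0.5592 = 55.360 m

55.4 m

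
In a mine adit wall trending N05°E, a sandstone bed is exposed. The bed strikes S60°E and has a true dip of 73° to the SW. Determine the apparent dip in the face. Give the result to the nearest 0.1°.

The strike is S60°E and the section trends N05°E; the acute angle between them is β = 65°.
tan(apparent dip) = tan 73° · sin 65° = 2.9644
α = arctan(2.9644) = 71.36°

71.4°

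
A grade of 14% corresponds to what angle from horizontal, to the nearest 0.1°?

8.0°

tan θ = 14/100 = 0.1400
θ = arctan(0.1400) = 7.97°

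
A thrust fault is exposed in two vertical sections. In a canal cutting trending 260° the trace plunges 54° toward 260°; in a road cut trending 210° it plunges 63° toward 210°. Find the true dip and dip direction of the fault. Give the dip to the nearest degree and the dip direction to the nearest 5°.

Each apparent-dip line lies in the plane. As unit vectors (x east, y north, z up), v₁ plunges 54°→260° and v₂ plunges 63°→210°.
n = v₁ × v₂ = (-0.227, -0.332, 0.204) (taken with n_z > 0).
True dip = arccos(n_z / |n|) = arccos(0.4529) = 63.1°.
Dip direction = azimuth of (n_x, n_y) = atan2(-0.227, -0.332) = 214°.

true dip 63°, dip direction 215°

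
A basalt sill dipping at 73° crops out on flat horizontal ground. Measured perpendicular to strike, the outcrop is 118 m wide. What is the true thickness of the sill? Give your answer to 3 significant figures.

113 m

True thickness t = w · sin(dip) = 118 × sin 73°
t = 118 × 0.9563 = 112.844 m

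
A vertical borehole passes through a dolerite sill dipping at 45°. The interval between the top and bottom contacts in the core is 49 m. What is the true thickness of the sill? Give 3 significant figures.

34.6 m

True thickness t = h · cos(dip) = 49 × cos 45°
t = 49 × 0.7071 = 34.648 m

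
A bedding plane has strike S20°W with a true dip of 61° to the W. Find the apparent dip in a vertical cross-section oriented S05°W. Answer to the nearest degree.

Angle between strike (S20°W) and section (S05°W): β = 15°.
tan(apparent dip) = tan 61° · sin 15° = 0.4669
apparent dip = arctan 0.4669 = 25.03°

25°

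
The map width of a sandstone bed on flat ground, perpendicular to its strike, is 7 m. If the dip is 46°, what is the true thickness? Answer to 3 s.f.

True thickness t = w · sin(dip) = 7 × sin 46°
t = 7 × 0.7193 = 5.035 m

5.04 m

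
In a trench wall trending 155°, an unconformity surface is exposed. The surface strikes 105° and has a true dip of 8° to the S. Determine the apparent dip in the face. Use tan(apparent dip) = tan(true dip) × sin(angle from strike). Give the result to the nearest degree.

The strike is 105° and the section trends 155°; the acute angle between them is β = 50°.
tan(apparent dip) = tan 8° · sin 50° = 0.1077
apparent dip = arctan 0.1077 = 6.14°

6°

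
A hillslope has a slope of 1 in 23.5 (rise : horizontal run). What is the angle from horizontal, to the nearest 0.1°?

2.4°

tan θ = 1/23.5 = 0.0426
θ = arctan(0.0426) = 2.44°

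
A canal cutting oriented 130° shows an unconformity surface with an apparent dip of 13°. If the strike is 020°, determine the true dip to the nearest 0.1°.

The section is 70° from the strike.
tan δ = tan α / sin β = tan 13° / sin 70° = 0.2309 / 0.9397 = 0.2457
δ = arctan(0.2457) = 13.80°

13.8°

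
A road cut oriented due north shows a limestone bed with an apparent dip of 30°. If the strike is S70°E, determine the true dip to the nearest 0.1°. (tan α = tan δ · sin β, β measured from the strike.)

31.6°

The section is 70° from the strike.
tan(true dip) = tan 30° / sin 70° = 0.6144
true dip = arctan 0.6144 = 31.57°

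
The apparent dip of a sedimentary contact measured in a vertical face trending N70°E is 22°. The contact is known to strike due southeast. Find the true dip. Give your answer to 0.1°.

The section is 65° from the strike.
tan(true dip) = tan 22° / sin 65° = 0.4458
true dip = arctan 0.4458 = 24.03°

24.0°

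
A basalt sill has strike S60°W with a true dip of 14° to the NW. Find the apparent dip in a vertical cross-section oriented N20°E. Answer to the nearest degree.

The section lies 40° from the strike.
tan α = tan 14° × sin 40° = 0.2493 × 0.6428 = 0.1603
apparent dip = arctan 0.1603 = 9.11°

9°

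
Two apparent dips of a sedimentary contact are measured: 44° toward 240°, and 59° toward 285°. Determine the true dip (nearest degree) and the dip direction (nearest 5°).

The two traces are lines in the plane: v₁ = (sin 240°·cos 44°, cos 240°·cos 44°, −sin 44°), v₂ = (sin 285°·cos 59°, cos 285°·cos 59°, −sin 59°).
Cross product v₁ × v₂ gives the pole to the plane: n ∝ (-0.401, 0.188, 0.262).
Dip δ = arctan(|n_h|/n_z) = arctan(0.443/0.262) = 59.4°.
The horizontal component of n points toward azimuth atan2(n_x, n_y) = 295°, the dip direction.

true dip 59°, dip direction 295°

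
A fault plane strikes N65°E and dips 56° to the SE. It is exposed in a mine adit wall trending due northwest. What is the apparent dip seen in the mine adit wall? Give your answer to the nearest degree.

The section lies 70° from the strike.
tan(apparent dip) = tan 56° · sin 70° = 1.3932
apparent dip = arctan 1.3932 = 54.33°

54°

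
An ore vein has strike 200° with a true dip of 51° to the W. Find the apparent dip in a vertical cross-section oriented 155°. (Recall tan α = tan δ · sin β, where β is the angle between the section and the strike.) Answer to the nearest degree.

41°

The section lies 45° from the strike.
tan α = tan 51° × sin 45° = 1.2349 × 0.7071 = 0.8732
apparent dip = arctan 0.8732 = 41.13°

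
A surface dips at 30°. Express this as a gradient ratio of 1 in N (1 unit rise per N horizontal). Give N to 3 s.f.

1 in 1.73

1 : N means tan θ = 1/N, so N = 1/tan 30° = 1/0.5774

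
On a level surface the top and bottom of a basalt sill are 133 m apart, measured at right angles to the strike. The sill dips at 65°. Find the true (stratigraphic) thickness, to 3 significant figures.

121 m

True thickness t = w · sin(dip) = 133 × sin 65°
t = 133 × 0.9063 = 120.539 m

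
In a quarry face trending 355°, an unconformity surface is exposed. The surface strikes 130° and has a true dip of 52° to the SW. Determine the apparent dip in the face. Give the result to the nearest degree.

42°

The strike is 130° and the section trends 355°; the acute angle between them is β = 45°.
tan α = tan 52° × sin 45° = 1.2799 × 0.7071 = 0.9051
α = arctan(0.9051) = 42.15°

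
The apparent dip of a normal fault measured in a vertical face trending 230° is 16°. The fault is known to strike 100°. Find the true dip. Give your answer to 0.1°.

β = acute angle between strike 100° and section 230° = 50°.
tan δ = tan α / sin β = tan 16° / sin 50° = 0.2867 / 0.7660 = 0.3743
δ = arctan(0.3743) = 20.52°

20.5°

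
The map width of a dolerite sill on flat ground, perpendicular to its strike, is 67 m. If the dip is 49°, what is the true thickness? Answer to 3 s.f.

True thickness t = w · sin(dip) = 67 × sin 49°
t = 67 × 0.7547 = 50.566 m

50.6 m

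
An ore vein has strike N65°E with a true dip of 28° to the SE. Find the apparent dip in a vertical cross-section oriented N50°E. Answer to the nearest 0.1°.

The section lies 15° from the strike.
tan α = tan 28° × sin 15° = 0.5317 × 0.2588 = 0.1376
apparent dip = arctan 0.1376 = 7.84°

7.8°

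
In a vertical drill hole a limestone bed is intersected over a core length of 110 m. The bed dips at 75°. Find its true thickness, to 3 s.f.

28.5 m

True thickness t = h · cos(dip) = 110 × cos 75°
t = 110 × 0.2588 = 28.470 m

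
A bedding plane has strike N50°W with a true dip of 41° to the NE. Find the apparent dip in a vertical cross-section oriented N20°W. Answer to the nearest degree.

23°

The strike is N50°W and the section trends N20°W; the acute angle between them is β = 30°.
tan(apparent dip) = tan 41° · sin 30° = 0.4346
apparent dip = arctan 0.4346 = 23.49°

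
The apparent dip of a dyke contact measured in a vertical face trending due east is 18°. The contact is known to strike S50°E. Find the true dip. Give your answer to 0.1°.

The section is 40° from the strike.
tan δ = tan α / sin β = tan 18° / sin 40° = 0.3249 / 0.6428 = 0.5055
true dip = arctan 0.5055 = 26.82°

26.8°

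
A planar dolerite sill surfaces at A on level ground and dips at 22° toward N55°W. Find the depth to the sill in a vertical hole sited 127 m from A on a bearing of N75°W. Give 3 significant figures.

48.2 m

The hole lies 20° from the dip direction, so the down-dip offset is 127 × cos 20° = 119.34 m.
Depth = down-dip offset × tan(dip) = 119.34 × tan 22° = 119.34 × 0.4040
Depth = 48.22 m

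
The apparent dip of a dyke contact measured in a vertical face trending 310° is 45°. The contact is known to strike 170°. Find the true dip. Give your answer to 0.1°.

57.3°

β = acute angle between strike 170° and section 310° = 40°.
tan δ = tan α / sin β = tan 45° / sin 40° = 1.0000 / 0.6428 = 1.5557
true dip = arctan 1.5557 = 57.27°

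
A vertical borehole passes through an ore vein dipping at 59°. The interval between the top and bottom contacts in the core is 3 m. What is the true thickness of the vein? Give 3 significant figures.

1.55 m

True thickness t = h · cos(dip) = 3 × cos 59°
t = 3 × 0.5150 = 1.545 m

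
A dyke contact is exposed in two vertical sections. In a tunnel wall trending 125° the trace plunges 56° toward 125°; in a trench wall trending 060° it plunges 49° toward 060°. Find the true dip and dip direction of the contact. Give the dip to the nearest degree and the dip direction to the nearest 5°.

true dip 58°, dip direction 105°

Represent each trace as a vector plunging at its apparent dip toward its trend (east-north-up frame): v₁ = (0.458, -0.321, -0.829), v₂ = (0.568, 0.328, -0.755).
Cross product v₁ × v₂ gives the pole to the plane: n ∝ (0.514, -0.125, 0.332).
tan δ = √(n_x²+n_y²)/n_z = 0.529/0.332, so δ = 57.9°.
Dip direction = atan2(0.514, -0.125) = 104° (azimuth of n's horizontal projection).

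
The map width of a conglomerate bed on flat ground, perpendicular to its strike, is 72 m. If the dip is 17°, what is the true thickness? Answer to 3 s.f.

21.1 m

True thickness t = w · sin(dip) = 72 × sin 17°
t = 72 × 0.2924 = 21.051 m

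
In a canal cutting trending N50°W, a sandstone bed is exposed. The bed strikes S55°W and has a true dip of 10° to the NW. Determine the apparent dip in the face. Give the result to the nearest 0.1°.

9.7°

Angle between strike (S55°W) and section (N50°W): β = 75°.
tan(apparent dip) = tan 10° · sin 75° = 0.1703
apparent dip = arctan 0.1703 = 9.67°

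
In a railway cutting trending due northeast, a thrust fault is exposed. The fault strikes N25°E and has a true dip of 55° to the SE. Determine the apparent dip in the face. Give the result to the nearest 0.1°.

Angle between strike (N25°E) and section (due northeast): β = 20°.
tan α = tan 55° × sin 20° = 1.4281 × 0.3420 = 0.4885
apparent dip = arctan 0.4885 = 26.03°

26.0°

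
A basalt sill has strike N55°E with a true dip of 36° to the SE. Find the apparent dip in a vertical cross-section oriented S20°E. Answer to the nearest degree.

The section lies 75° from the strike.
tan(apparent dip) = tan 36° · sin 75° = 0.7018
α = arctan(0.7018) = 35.06°

35°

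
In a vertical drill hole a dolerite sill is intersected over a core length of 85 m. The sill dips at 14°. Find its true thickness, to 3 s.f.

82.5 m

True thickness t = h · cos(dip) = 85 × cos 14°
t = 85 × 0.9703 = 82.475 m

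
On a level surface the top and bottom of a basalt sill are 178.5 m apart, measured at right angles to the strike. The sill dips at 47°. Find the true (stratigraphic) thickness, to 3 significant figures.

131 m

True thickness t = w · sin(dip) = 178.5 × sin 47°
t = 178.5 × 0.7314 = 130.547 m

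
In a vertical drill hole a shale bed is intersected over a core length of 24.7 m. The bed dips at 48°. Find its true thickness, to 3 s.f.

16.5 m

True thickness t = h · cos(dip) = 24.7 × cos 48°
t = 24.7 × 0.6691 = 16.528 m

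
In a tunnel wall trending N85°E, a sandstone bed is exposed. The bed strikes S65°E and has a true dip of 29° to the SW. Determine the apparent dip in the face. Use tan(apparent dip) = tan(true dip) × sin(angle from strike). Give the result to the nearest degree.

15°

The strike is S65°E and the section trends N85°E; the acute angle between them is β = 30°.
tan α = tan 29° × sin 30° = 0.5543 × 0.5000 = 0.2772
α = arctan(0.2772) = 15.49°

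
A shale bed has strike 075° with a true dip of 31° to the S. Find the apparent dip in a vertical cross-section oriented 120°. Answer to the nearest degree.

The strike is 075° and the section trends 120°; the acute angle between them is β = 45°.
tan(apparent dip) = tan 31° · sin 45° = 0.4249
α = arctan(0.4249) = 23.02°

23°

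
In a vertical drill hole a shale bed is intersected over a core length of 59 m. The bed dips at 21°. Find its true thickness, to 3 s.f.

True thickness t = h · cos(dip) = 59 × cos 21°
t = 59 × 0.9336 = 55.081 m

55.1 m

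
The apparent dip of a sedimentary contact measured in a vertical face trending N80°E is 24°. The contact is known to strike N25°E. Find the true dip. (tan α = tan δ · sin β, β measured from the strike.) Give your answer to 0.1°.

28.5°

β = acute angle between strike N25°E and section N80°E = 55°.
tan δ = tan α / sin β = tan 24° / sin 55° = 0.4452 / 0.8192 = 0.5435
δ = arctan(0.5435) = 28.53°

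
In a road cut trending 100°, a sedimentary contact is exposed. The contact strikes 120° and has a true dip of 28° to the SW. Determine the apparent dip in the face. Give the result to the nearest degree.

Angle between strike (120°) and section (100°): β = 20°.
tan α = tan 28° × sin 20° = 0.5317 × 0.3420 = 0.1819
α = arctan(0.1819) = 10.31°

10°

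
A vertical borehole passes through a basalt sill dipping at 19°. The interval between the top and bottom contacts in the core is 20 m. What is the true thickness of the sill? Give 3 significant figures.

18.9 m

True thickness t = h · cos(dip) = 20 × cos 19°
t = 20 × 0.9455 = 18.910 m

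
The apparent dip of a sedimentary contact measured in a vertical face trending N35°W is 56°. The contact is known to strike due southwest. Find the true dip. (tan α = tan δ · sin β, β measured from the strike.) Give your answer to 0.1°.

56.4°

β = acute angle between strike due southwest and section N35°W = 80°.
tan(true dip) = tan 56° / sin 80° = 1.5054
δ = arctan(1.5054) = 56.41°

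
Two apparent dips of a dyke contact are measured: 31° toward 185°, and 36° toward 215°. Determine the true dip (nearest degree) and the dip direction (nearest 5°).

true dip 36°, dip direction 220°

The two traces are lines in the plane: v₁ = (sin 185°·cos 31°, cos 185°·cos 31°, −sin 31°), v₂ = (sin 215°·cos 36°, cos 215°·cos 36°, −sin 36°).
Cross product v₁ × v₂ gives the pole to the plane: n ∝ (-0.161, -0.195, 0.347).
True dip = arccos(n_z / |n|) = arccos(0.8082) = 36.1°.
The horizontal component of n points toward azimuth atan2(n_x, n_y) = 219°, the dip direction.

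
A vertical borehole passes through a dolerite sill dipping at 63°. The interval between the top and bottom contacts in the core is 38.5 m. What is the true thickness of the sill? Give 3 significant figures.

17.5 m

True thickness t = h · cos(dip) = 38.5 × cos 63°
t = 38.5 × 0.4540 = 17.479 m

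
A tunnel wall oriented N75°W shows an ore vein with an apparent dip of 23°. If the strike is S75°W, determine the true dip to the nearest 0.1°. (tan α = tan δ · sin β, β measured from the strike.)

40.3°

β = acute angle between strike S75°W and section N75°W = 30°.
tan δ = tan α / sin β = tan 23° / sin 30° = 0.4245 / 0.5000 = 0.8489
δ = arctan(0.8489) = 40.33°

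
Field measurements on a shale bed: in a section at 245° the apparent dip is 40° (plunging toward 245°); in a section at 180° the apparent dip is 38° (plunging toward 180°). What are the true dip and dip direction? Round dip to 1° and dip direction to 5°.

true dip 44°, dip direction 215°

The two traces are lines in the plane: v₁ = (sin 245°·cos 40°, cos 245°·cos 40°, −sin 40°), v₂ = (sin 180°·cos 38°, cos 180°·cos 38°, −sin 38°).
The plane normal is n = v₁ × v₂ ∝ (-0.307, -0.427, 0.547).
tan δ = √(n_x²+n_y²)/n_z = 0.526/0.547, so δ = 43.9°.
The horizontal component of n points toward azimuth atan2(n_x, n_y) = 216°, the dip direction.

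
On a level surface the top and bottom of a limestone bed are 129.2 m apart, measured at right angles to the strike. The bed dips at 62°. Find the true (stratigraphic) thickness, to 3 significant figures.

114 m

True thickness t = w · sin(dip) = 129.2 × sin 62°
t = 129.2 × 0.8829 = 114.077 m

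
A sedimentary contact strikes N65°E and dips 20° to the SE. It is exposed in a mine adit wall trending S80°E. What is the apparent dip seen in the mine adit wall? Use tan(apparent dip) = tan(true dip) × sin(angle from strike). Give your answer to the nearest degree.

12°

The strike is N65°E and the section trends S80°E; the acute angle between them is β = 35°.
tan(apparent dip) = tan 20° · sin 35° = 0.2088
apparent dip = arctan 0.2088 = 11.79°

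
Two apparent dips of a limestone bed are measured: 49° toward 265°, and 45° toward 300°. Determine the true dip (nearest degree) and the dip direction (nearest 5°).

The two traces are lines in the plane: v₁ = (sin 265°·cos 49°, cos 265°·cos 49°, −sin 49°), v₂ = (sin 300°·cos 45°, cos 300°·cos 45°, −sin 45°).
n = v₁ × v₂ = (-0.307, -0.000, 0.266) (taken with n_z > 0).
Dip δ = arctan(|n_h|/n_z) = arctan(0.307/0.266) = 49.1°.
The horizontal component of n points toward azimuth atan2(n_x, n_y) = 270°, the dip direction.

true dip 49°, dip direction 270°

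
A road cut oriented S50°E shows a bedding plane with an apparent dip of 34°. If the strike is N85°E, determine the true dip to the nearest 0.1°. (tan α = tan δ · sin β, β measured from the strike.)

β = acute angle between strike N85°E and section S50°E = 45°.
tan(true dip) = tan 34° / sin 45° = 0.9539
δ = arctan(0.9539) = 43.65°

43.6°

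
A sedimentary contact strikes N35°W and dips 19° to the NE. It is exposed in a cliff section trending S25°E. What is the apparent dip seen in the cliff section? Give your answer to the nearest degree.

The strike is N35°W and the section trends S25°E; the acute angle between them is β = 10°.
tan α = tan 19° × sin 10° = 0.3443 × 0.1736 = 0.0598
apparent dip = arctan 0.0598 = 3.42°

3°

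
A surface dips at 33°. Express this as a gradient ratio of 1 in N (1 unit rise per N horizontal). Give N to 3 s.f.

1 in 1.54

1 : N means tan θ = 1/N, so N = 1/tan 33° = 1/0.6494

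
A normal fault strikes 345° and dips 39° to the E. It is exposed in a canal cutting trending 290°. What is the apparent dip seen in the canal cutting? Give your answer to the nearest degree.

The strike is 345° and the section trends 290°; the acute angle between them is β = 55°.
tan α = tan 39° × sin 55° = 0.8098 × 0.8192 = 0.6633
α = arctan(0.6633) = 33.56°

34°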